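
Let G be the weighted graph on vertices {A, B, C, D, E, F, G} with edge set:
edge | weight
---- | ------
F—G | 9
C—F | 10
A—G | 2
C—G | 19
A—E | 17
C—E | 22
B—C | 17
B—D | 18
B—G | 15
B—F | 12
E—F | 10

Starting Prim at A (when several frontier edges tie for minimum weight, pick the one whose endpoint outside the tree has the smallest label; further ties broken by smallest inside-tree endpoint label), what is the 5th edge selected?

B-F

Prim's algorithm from A:
Step 1: frontier [A—G 2, A—E 17] → take A—G (2); add G.
Step 2: frontier [A—E 17, F—G 9, B—G 15, C—G 19] → take F—G (9); add F.
Step 3: frontier [A—E 17, C—F 10, E—F 10, B—F 12, B—G 15, C—G 19] → take C—F (10); add C.
Step 4: frontier [A—E 17, B—C 17, C—E 22, E—F 10, B—F 12, B—G 15] → take E—F (10); add E.
Step 5: frontier [B—C 17, B—F 12, B—G 15] → take B—F (12); add B.
Step 6: frontier [B—D 18] → take B—D (18); add D.
The 5th edge added is B—F.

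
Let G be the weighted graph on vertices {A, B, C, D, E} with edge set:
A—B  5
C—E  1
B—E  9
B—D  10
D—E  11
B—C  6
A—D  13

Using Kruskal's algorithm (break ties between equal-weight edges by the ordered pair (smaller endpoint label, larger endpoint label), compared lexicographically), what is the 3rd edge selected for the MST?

B-C

Kruskal: consider edges lightest-first.
C—E (1): add — endpoints in different components.
A—B (5): add — endpoints in different components.
B—C (6): add — endpoints in different components.
B—E (9): skip — B and E already connected.
B—D (10): add — endpoints in different components.
The 3rd edge added is B—C.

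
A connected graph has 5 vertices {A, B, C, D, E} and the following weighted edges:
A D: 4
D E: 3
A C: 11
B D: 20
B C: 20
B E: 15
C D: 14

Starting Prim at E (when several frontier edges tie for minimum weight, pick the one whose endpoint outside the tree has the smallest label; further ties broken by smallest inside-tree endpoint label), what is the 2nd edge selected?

A-D

Prim's algorithm from E:
Step 1: frontier [D E 3, B E 15] → take D E (3); add D.
Step 2: frontier [A D 4, C D 14, B D 20, B E 15] → take A D (4); add A.
Step 3: frontier [A C 11, C D 14, B D 20, B E 15] → take A C (11); add C.
Step 4: frontier [B C 20, B D 20, B E 15] → take B E (15); add B.
The 2nd edge added is A D.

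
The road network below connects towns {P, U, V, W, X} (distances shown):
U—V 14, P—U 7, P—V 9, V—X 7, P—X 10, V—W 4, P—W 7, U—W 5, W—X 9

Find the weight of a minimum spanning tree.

23

Prim's algorithm from V:
Step 1: frontier [V—W 4, V—X 7, P—V 9, U—V 14] → take V—W (4); add W.
Step 2: frontier [V—X 7, P—V 9, U—V 14, U—W 5, P—W 7, W—X 9] → take U—W (5); add U.
Step 3: frontier [P—U 7, V—X 7, P—V 9, P—W 7, W—X 9] → take P—U (7); add P.
Step 4: frontier [P—X 10, V—X 7, W—X 9] → take V—X (7); add X.
MST edges: V—W, U—W, P—U, V—X; total weight 4+5+7+7 = 23.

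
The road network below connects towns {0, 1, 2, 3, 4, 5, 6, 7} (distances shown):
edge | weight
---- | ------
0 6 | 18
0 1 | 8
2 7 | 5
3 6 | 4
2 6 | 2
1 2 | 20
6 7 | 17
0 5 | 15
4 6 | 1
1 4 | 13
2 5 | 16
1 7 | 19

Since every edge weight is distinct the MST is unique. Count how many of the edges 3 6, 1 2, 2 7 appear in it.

Sort edges by weight, then run Kruskal:
4 6 (1): add — endpoints in different components.
2 6 (2): add — endpoints in different components.
3 6 (4): add — endpoints in different components.
2 7 (5): add — endpoints in different components.
0 1 (8): add — endpoints in different components.
1 4 (13): add — endpoints in different components.
0 5 (15): add — endpoints in different components.
MST edge set: {4 6, 2 6, 3 6, 2 7, 0 1, 1 4, 0 5}.
Of the listed edges, {3 6, 2 7} are in the MST → 2.

2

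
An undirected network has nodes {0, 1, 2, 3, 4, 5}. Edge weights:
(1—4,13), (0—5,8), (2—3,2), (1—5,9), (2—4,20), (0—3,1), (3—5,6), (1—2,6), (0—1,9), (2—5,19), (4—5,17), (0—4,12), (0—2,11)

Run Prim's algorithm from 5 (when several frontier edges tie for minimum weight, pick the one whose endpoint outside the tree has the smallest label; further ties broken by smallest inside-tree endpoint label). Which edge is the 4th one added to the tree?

1-2

Grow the tree from 5 using Prim:
Step 1: frontier [3—5 6, 0—5 8, 1—5 9, 4—5 17, 2—5 19] → take 3—5 (6); add 3.
Step 2: frontier [0—3 1, 2—3 2, 0—5 8, 1—5 9, 4—5 17, 2—5 19] → take 0—3 (1); add 0.
Step 3: frontier [0—1 9, 0—2 11, 0—4 12, 2—3 2, 1—5 9, 4—5 17, 2—5 19] → take 2—3 (2); add 2.
Step 4: frontier [0—1 9, 0—4 12, 1—2 6, 2—4 20, 1—5 9, 4—5 17] → take 1—2 (6); add 1.
Step 5: frontier [0—4 12, 1—4 13, 2—4 20, 4—5 17] → take 0—4 (12); add 4.
The 4th edge added is 1—2.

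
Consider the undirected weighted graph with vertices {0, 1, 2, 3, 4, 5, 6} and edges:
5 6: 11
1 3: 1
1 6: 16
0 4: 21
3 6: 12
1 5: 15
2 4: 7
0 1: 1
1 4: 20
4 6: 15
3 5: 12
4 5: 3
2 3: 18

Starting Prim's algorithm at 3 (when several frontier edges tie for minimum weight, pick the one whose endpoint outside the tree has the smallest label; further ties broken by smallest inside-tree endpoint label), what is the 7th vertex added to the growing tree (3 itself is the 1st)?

Prim's algorithm from 3:
Step 1: frontier [1 3 1, 3 5 12, 3 6 12, 2 3 18] → take 1 3 (1); add 1.
Step 2: frontier [0 1 1, 1 5 15, 1 6 16, 1 4 20, 3 5 12, 3 6 12, 2 3 18] → take 0 1 (1); add 0.
Step 3: frontier [0 4 21, 1 5 15, 1 6 16, 1 4 20, 3 5 12, 3 6 12, 2 3 18] → take 3 5 (12); add 5.
Step 4: frontier [0 4 21, 1 6 16, 1 4 20, 3 6 12, 2 3 18, 4 5 3, 5 6 11] → take 4 5 (3); add 4.
Step 5: frontier [1 6 16, 3 6 12, 2 3 18, 2 4 7, 4 6 15, 5 6 11] → take 2 4 (7); add 2.
Step 6: frontier [1 6 16, 3 6 12, 4 6 15, 5 6 11] → take 5 6 (11); add 6.
Vertex order: 3, 1, 0, 5, 4, 2, 6. The 7th vertex is 6.

6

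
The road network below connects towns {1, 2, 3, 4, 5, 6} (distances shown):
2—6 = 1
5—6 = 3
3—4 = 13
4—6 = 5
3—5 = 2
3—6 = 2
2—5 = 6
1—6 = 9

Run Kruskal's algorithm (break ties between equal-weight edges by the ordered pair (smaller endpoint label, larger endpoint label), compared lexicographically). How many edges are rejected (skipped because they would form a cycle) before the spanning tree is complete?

2

Kruskal's algorithm — process edges by increasing weight (ties by edge label):
2—6 (1): add. Components now {1} {2,6} {3} {4} {5}
3—5 (2): add. Components now {1} {2,6} {3,5} {4}
3—6 (2): add. Components now {1} {2,3,5,6} {4}
5—6 (3): skip — 5 and 6 already connected.
4—6 (5): add. Components now {1} {2,3,4,5,6}
2—5 (6): skip — 2 and 5 already connected.
1—6 (9): add. Components now {1,2,3,4,5,6}
Edges rejected before the tree was complete: 2.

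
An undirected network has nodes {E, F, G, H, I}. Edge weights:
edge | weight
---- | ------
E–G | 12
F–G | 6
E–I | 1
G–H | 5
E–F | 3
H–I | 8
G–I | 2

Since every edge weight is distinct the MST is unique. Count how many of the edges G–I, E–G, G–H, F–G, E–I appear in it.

Sort edges by weight, then run Kruskal:
E–I (1): add. Components now {E,I} {F} {G} {H}
G–I (2): add. Components now {E,G,I} {F} {H}
E–F (3): add. Components now {E,F,G,I} {H}
G–H (5): add. Components now {E,F,G,H,I}
MST edge set: {E–I, G–I, E–F, G–H}.
Of the listed edges, {G–I, G–H, E–I} are in the MST → 3.

3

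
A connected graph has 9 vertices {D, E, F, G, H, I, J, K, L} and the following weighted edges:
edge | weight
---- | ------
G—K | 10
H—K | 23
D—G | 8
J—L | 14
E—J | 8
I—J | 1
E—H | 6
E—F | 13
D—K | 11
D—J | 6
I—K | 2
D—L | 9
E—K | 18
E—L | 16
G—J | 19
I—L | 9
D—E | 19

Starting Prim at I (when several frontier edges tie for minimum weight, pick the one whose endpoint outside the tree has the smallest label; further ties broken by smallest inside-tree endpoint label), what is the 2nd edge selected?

Prim, starting at I.
Step 1: cheapest edge leaving the tree is I—J (1); add J.
Step 2: cheapest edge leaving the tree is I—K (2); add K.
Step 3: cheapest edge leaving the tree is D—J (6); add D.
Step 4: cheapest edge leaving the tree is E—J (8); add E.
Step 5: cheapest edge leaving the tree is E—H (6); add H.
Step 6: cheapest edge leaving the tree is D—G (8); add G.
Step 7: cheapest edge leaving the tree is D—L (9); add L.
Step 8: cheapest edge leaving the tree is E—F (13); add F.
The 2nd edge added is I—K.

I-K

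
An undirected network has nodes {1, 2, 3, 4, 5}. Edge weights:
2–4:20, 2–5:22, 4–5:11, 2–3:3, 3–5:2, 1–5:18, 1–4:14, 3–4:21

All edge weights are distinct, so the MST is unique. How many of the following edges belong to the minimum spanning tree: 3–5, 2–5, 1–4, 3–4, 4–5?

Sort edges by weight, then run Kruskal:
3–5 (2): add. Components now {1} {2} {3,5} {4}
2–3 (3): add. Components now {1} {2,3,5} {4}
4–5 (11): add. Components now {1} {2,3,4,5}
1–4 (14): add. Components now {1,2,3,4,5}
MST edge set: {3–5, 2–3, 4–5, 1–4}.
Of the listed edges, {3–5, 1–4, 4–5} are in the MST → 3.

3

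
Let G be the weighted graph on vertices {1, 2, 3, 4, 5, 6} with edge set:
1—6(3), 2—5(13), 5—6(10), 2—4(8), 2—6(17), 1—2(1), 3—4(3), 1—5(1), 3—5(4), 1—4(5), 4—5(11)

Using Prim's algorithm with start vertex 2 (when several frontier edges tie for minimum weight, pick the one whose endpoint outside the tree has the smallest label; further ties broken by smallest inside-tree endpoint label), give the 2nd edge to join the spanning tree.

1-5

Grow the tree from 2 using Prim:
Step 1: frontier [1—2 1, 2—4 8, 2—5 13, 2—6 17] → take 1—2 (1); add 1.
Step 2: frontier [1—5 1, 1—6 3, 1—4 5, 2—4 8, 2—5 13, 2—6 17] → take 1—5 (1); add 5.
Step 3: frontier [1—6 3, 1—4 5, 2—4 8, 2—6 17, 3—5 4, 5—6 10, 4—5 11] → take 1—6 (3); add 6.
Step 4: frontier [1—4 5, 2—4 8, 3—5 4, 4—5 11] → take 3—5 (4); add 3.
Step 5: frontier [1—4 5, 2—4 8, 3—4 3, 4—5 11] → take 3—4 (3); add 4.
The 2nd edge added is 1—5.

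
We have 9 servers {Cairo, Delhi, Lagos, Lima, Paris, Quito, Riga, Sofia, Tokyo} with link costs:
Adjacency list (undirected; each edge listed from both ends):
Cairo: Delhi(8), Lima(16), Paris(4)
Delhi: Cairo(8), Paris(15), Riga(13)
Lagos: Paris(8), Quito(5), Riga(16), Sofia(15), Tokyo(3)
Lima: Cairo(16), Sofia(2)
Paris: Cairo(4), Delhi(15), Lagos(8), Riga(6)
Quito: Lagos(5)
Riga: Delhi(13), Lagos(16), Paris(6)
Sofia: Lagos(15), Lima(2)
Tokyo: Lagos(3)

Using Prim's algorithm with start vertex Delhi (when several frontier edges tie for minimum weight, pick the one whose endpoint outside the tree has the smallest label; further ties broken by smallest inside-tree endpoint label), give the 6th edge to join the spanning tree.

Lagos-Quito

Prim's algorithm from Delhi:
Step 1: cheapest edge leaving the tree is Cairo–Delhi (8); add Cairo.
Step 2: cheapest edge leaving the tree is Cairo–Paris (4); add Paris.
Step 3: cheapest edge leaving the tree is Paris–Riga (6); add Riga.
Step 4: cheapest edge leaving the tree is Lagos–Paris (8); add Lagos.
Step 5: cheapest edge leaving the tree is Lagos–Tokyo (3); add Tokyo.
Step 6: cheapest edge leaving the tree is Lagos–Quito (5); add Quito.
Step 7: cheapest edge leaving the tree is Lagos–Sofia (15); add Sofia.
Step 8: cheapest edge leaving the tree is Lima–Sofia (2); add Lima.
The 6th edge added is Lagos–Quito.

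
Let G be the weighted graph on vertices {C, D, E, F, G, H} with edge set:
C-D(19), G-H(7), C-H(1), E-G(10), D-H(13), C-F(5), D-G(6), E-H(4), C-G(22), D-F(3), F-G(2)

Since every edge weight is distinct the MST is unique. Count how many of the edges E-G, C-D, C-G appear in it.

0

Sort edges by weight, then run Kruskal:
C-H (1): add — endpoints in different components.
F-G (2): add — endpoints in different components.
D-F (3): add — endpoints in different components.
E-H (4): add — endpoints in different components.
C-F (5): add — endpoints in different components.
MST edge set: {C-H, F-G, D-F, E-H, C-F}.
Of the listed edges, {} are in the MST → 0.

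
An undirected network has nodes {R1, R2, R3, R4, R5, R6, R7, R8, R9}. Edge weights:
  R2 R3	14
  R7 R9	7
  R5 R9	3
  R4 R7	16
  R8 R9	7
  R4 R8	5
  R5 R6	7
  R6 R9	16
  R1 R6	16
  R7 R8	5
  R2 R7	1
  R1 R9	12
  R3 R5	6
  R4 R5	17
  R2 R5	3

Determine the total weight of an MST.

42

Grow the tree from R7 using Prim:
Step 1: cheapest edge leaving the tree is R2 R7 (1); add R2.
Step 2: cheapest edge leaving the tree is R2 R5 (3); add R5.
Step 3: cheapest edge leaving the tree is R5 R9 (3); add R9.
Step 4: cheapest edge leaving the tree is R7 R8 (5); add R8.
Step 5: cheapest edge leaving the tree is R4 R8 (5); add R4.
Step 6: cheapest edge leaving the tree is R3 R5 (6); add R3.
Step 7: cheapest edge leaving the tree is R5 R6 (7); add R6.
Step 8: cheapest edge leaving the tree is R1 R9 (12); add R1.
MST edges: R2 R7, R2 R5, R5 R9, R7 R8, R4 R8, R3 R5, R5 R6, R1 R9; total weight 1+3+3+5+5+6+7+12 = 42.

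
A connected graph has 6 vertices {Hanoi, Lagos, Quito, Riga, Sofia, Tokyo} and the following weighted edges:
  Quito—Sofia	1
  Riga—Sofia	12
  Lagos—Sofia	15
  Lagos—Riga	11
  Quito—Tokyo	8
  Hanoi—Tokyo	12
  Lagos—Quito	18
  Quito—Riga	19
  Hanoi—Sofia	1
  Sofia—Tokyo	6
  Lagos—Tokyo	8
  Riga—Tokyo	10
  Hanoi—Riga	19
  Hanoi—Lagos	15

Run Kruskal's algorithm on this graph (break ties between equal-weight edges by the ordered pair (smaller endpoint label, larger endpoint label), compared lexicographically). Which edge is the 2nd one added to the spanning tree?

Quito-Sofia

Kruskal's algorithm — process edges by increasing weight (ties by edge label):
Hanoi—Sofia (1): add — endpoints in different components.
Quito—Sofia (1): add — endpoints in different components.
Sofia—Tokyo (6): add — endpoints in different components.
Lagos—Tokyo (8): add — endpoints in different components.
Quito—Tokyo (8): skip — Tokyo and Quito already connected.
Riga—Tokyo (10): add — endpoints in different components.
The 2nd edge added is Quito—Sofia.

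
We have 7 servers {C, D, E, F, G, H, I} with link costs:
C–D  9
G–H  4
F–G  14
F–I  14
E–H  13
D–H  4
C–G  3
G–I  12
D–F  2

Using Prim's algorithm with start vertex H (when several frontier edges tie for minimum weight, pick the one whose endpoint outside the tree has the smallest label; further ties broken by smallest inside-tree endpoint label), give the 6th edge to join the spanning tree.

E-H

Prim's algorithm from H:
Step 1: cheapest edge leaving the tree is D–H (4); add D.
Step 2: cheapest edge leaving the tree is D–F (2); add F.
Step 3: cheapest edge leaving the tree is G–H (4); add G.
Step 4: cheapest edge leaving the tree is C–G (3); add C.
Step 5: cheapest edge leaving the tree is G–I (12); add I.
Step 6: cheapest edge leaving the tree is E–H (13); add E.
The 6th edge added is E–H.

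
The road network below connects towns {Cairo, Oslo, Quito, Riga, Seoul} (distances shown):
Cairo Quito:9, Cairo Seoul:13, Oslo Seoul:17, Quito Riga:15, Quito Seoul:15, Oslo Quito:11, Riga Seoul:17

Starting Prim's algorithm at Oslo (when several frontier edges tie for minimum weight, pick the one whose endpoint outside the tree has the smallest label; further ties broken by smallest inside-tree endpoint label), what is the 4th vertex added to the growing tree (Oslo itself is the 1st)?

Seoul

Grow the tree from Oslo using Prim:
Step 1: frontier [Oslo Quito 11, Oslo Seoul 17] → take Oslo Quito (11); add Quito.
Step 2: frontier [Oslo Seoul 17, Cairo Quito 9, Quito Riga 15, Quito Seoul 15] → take Cairo Quito (9); add Cairo.
Step 3: frontier [Cairo Seoul 13, Oslo Seoul 17, Quito Riga 15, Quito Seoul 15] → take Cairo Seoul (13); add Seoul.
Step 4: frontier [Quito Riga 15, Riga Seoul 17] → take Quito Riga (15); add Riga.
Vertex order: Oslo, Quito, Cairo, Seoul, Riga. The 4th vertex is Seoul.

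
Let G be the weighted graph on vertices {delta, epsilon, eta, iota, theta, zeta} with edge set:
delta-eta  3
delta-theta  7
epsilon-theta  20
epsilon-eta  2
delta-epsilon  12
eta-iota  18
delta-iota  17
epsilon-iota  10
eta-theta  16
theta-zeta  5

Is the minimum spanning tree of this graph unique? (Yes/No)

Yes

Kruskal: consider edges lightest-first.
epsilon-eta (2): add — endpoints in different components.
delta-eta (3): add — endpoints in different components.
theta-zeta (5): add — endpoints in different components.
delta-theta (7): add — endpoints in different components.
epsilon-iota (10): add — endpoints in different components.
Every non-tree edge has weight strictly greater than the heaviest edge on the tree path between its endpoints, so the MST is unique.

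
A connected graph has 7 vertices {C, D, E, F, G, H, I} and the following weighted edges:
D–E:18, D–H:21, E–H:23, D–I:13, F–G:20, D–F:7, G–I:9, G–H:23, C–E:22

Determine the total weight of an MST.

Kruskal: consider edges lightest-first.
D–F (7): add — endpoints in different components.
G–I (9): add — endpoints in different components.
D–I (13): add — endpoints in different components.
D–E (18): add — endpoints in different components.
F–G (20): skip — F and G already connected.
D–H (21): add — endpoints in different components.
C–E (22): add — endpoints in different components.
MST edges: D–F, G–I, D–I, D–E, D–H, C–E; total weight 7+9+13+18+21+22 = 90.

90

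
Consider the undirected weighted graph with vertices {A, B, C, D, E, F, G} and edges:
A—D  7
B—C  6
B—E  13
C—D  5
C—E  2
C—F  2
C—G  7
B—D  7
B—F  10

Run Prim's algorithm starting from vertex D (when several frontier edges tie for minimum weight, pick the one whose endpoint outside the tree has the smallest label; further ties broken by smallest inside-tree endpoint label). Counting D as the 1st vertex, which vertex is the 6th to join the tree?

Prim, starting at D.
Step 1: cheapest edge leaving the tree is C—D (5); add C.
Step 2: cheapest edge leaving the tree is C—E (2); add E.
Step 3: cheapest edge leaving the tree is C—F (2); add F.
Step 4: cheapest edge leaving the tree is B—C (6); add B.
Step 5: cheapest edge leaving the tree is A—D (7); add A.
Step 6: cheapest edge leaving the tree is C—G (7); add G.
Vertex order: D, C, E, F, B, A, G. The 6th vertex is A.

A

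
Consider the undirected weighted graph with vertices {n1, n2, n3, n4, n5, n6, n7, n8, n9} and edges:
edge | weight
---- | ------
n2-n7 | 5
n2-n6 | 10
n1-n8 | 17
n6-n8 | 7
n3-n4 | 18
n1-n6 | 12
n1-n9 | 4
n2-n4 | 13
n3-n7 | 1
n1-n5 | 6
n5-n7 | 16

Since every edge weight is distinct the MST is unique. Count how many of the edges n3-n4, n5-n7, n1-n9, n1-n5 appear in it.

Kruskal: consider edges lightest-first.
n3-n7 (1): add — endpoints in different components.
n1-n9 (4): add — endpoints in different components.
n2-n7 (5): add — endpoints in different components.
n1-n5 (6): add — endpoints in different components.
n6-n8 (7): add — endpoints in different components.
n2-n6 (10): add — endpoints in different components.
n1-n6 (12): add — endpoints in different components.
n2-n4 (13): add — endpoints in different components.
MST edge set: {n3-n7, n1-n9, n2-n7, n1-n5, n6-n8, n2-n6, n1-n6, n2-n4}.
Of the listed edges, {n1-n9, n1-n5} are in the MST → 2.

2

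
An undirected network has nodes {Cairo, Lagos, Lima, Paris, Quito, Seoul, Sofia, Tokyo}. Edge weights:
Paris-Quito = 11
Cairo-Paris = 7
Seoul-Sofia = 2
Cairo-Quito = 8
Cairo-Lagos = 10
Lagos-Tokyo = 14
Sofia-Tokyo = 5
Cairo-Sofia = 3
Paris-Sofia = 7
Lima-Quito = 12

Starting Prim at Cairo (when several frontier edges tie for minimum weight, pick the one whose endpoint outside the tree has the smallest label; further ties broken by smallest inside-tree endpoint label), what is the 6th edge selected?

Cairo-Lagos

Prim's algorithm from Cairo:
Step 1: cheapest edge leaving the tree is Cairo-Sofia (3); add Sofia.
Step 2: cheapest edge leaving the tree is Seoul-Sofia (2); add Seoul.
Step 3: cheapest edge leaving the tree is Sofia-Tokyo (5); add Tokyo.
Step 4: cheapest edge leaving the tree is Cairo-Paris (7); add Paris.
Step 5: cheapest edge leaving the tree is Cairo-Quito (8); add Quito.
Step 6: cheapest edge leaving the tree is Cairo-Lagos (10); add Lagos.
Step 7: cheapest edge leaving the tree is Lima-Quito (12); add Lima.
The 6th edge added is Cairo-Lagos.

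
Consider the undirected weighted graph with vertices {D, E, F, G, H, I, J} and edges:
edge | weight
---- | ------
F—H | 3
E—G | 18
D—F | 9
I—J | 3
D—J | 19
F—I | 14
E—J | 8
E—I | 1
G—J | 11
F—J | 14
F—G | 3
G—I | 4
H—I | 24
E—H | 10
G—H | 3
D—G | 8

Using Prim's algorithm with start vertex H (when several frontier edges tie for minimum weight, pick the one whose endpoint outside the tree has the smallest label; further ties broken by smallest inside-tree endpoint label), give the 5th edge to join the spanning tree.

Grow the tree from H using Prim:
Step 1: cheapest edge leaving the tree is F—H (3); add F.
Step 2: cheapest edge leaving the tree is F—G (3); add G.
Step 3: cheapest edge leaving the tree is G—I (4); add I.
Step 4: cheapest edge leaving the tree is E—I (1); add E.
Step 5: cheapest edge leaving the tree is I—J (3); add J.
Step 6: cheapest edge leaving the tree is D—G (8); add D.
The 5th edge added is I—J.

I-J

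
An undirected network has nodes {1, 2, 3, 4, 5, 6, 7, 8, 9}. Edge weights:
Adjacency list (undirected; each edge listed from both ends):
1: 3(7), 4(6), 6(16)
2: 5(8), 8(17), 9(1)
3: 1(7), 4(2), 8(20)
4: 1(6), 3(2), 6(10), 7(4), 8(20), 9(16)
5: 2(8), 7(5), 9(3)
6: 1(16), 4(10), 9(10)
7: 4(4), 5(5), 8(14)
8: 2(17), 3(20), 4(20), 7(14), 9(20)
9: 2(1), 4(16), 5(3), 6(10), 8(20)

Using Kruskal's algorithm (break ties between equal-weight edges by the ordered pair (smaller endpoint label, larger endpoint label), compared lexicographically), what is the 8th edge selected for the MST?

Kruskal: consider edges lightest-first.
2–9 (1): add — endpoints in different components.
3–4 (2): add — endpoints in different components.
5–9 (3): add — endpoints in different components.
4–7 (4): add — endpoints in different components.
5–7 (5): add — endpoints in different components.
1–4 (6): add — endpoints in different components.
1–3 (7): skip — 1 and 3 already connected.
2–5 (8): skip — 2 and 5 already connected.
4–6 (10): add — endpoints in different components.
6–9 (10): skip — 6 and 9 already connected.
7–8 (14): add — endpoints in different components.
The 8th edge added is 7–8.

7-8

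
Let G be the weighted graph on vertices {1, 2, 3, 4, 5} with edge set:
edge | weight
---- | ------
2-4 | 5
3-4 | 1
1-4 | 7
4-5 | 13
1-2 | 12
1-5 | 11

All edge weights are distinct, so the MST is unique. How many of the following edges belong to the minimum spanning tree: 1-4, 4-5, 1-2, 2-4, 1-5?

Kruskal's algorithm — process edges by increasing weight (ties by edge label):
3-4 (1): add — endpoints in different components.
2-4 (5): add — endpoints in different components.
1-4 (7): add — endpoints in different components.
1-5 (11): add — endpoints in different components.
MST edge set: {3-4, 2-4, 1-4, 1-5}.
Of the listed edges, {1-4, 2-4, 1-5} are in the MST → 3.

3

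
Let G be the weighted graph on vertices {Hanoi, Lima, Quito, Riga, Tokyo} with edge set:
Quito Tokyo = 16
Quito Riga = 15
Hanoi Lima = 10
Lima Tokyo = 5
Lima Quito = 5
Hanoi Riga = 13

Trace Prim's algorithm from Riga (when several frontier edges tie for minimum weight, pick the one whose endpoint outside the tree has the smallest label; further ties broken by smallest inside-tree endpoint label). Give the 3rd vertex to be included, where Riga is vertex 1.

Prim, starting at Riga.
Step 1: cheapest edge leaving the tree is Hanoi Riga (13); add Hanoi.
Step 2: cheapest edge leaving the tree is Hanoi Lima (10); add Lima.
Step 3: cheapest edge leaving the tree is Lima Quito (5); add Quito.
Step 4: cheapest edge leaving the tree is Lima Tokyo (5); add Tokyo.
Vertex order: Riga, Hanoi, Lima, Quito, Tokyo. The 3rd vertex is Lima.

Lima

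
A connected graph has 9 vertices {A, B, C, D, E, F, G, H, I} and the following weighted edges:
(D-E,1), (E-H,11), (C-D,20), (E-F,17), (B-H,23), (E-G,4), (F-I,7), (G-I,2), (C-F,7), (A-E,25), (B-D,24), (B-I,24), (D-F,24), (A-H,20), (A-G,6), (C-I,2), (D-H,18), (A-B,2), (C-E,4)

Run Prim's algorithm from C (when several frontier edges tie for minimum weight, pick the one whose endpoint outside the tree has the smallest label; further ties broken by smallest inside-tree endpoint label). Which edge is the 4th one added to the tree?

Prim's algorithm from C:
Step 1: cheapest edge leaving the tree is C-I (2); add I.
Step 2: cheapest edge leaving the tree is G-I (2); add G.
Step 3: cheapest edge leaving the tree is C-E (4); add E.
Step 4: cheapest edge leaving the tree is D-E (1); add D.
Step 5: cheapest edge leaving the tree is A-G (6); add A.
Step 6: cheapest edge leaving the tree is A-B (2); add B.
Step 7: cheapest edge leaving the tree is C-F (7); add F.
Step 8: cheapest edge leaving the tree is E-H (11); add H.
The 4th edge added is D-E.

D-E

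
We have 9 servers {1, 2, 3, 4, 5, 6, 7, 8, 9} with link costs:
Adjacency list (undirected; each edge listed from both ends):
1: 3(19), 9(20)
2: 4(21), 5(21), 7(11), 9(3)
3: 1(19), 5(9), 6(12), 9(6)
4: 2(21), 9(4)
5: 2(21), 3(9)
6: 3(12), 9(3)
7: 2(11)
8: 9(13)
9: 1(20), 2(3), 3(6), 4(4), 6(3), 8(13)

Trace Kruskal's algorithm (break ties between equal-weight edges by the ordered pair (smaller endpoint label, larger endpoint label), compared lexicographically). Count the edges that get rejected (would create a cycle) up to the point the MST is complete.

1

Sort edges by weight, then run Kruskal:
2-9 (3): add — endpoints in different components.
6-9 (3): add — endpoints in different components.
4-9 (4): add — endpoints in different components.
3-9 (6): add — endpoints in different components.
3-5 (9): add — endpoints in different components.
2-7 (11): add — endpoints in different components.
3-6 (12): skip — 3 and 6 already connected.
8-9 (13): add — endpoints in different components.
1-3 (19): add — endpoints in different components.
Edges rejected before the tree was complete: 1.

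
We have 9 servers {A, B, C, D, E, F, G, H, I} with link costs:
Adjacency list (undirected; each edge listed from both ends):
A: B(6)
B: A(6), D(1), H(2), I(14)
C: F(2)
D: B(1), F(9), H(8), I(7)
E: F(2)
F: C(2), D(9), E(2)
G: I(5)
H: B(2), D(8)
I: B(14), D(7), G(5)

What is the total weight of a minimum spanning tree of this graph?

Sort edges by weight, then run Kruskal:
B—D (1): add — endpoints in different components.
B—H (2): add — endpoints in different components.
C—F (2): add — endpoints in different components.
E—F (2): add — endpoints in different components.
G—I (5): add — endpoints in different components.
A—B (6): add — endpoints in different components.
D—I (7): add — endpoints in different components.
D—H (8): skip — D and H already connected.
D—F (9): add — endpoints in different components.
MST edges: B—D, B—H, C—F, E—F, G—I, A—B, D—I, D—F; total weight 1+2+2+2+5+6+7+9 = 34.

34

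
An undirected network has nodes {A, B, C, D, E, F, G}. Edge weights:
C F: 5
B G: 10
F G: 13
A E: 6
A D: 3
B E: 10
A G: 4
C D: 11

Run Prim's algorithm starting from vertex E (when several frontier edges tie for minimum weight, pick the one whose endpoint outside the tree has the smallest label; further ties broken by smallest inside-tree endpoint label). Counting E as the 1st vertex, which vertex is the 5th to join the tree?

Prim's algorithm from E:
Step 1: frontier [A E 6, B E 10] → take A E (6); add A.
Step 2: frontier [A D 3, A G 4, B E 10] → take A D (3); add D.
Step 3: frontier [A G 4, C D 11, B E 10] → take A G (4); add G.
Step 4: frontier [C D 11, B E 10, B G 10, F G 13] → take B E (10); add B.
Step 5: frontier [C D 11, F G 13] → take C D (11); add C.
Step 6: frontier [C F 5, F G 13] → take C F (5); add F.
Vertex order: E, A, D, G, B, C, F. The 5th vertex is B.

B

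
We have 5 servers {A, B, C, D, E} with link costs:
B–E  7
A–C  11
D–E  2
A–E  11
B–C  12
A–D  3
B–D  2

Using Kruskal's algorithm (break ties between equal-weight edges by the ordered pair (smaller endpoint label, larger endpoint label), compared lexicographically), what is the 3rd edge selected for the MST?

Kruskal's algorithm — process edges by increasing weight (ties by edge label):
B–D (2): add. Components now {A} {B,D} {C} {E}
D–E (2): add. Components now {A} {B,D,E} {C}
A–D (3): add. Components now {A,B,D,E} {C}
B–E (7): skip — B and E already connected.
A–C (11): add. Components now {A,B,C,D,E}
The 3rd edge added is A–D.

A-D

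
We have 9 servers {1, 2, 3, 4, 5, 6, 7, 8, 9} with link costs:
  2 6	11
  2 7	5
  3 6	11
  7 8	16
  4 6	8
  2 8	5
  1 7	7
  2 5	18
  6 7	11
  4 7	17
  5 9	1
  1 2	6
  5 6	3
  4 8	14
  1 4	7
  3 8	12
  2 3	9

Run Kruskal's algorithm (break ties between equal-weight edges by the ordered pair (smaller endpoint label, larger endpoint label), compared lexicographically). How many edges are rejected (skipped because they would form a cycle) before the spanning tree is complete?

Kruskal: consider edges lightest-first.
5 9 (1): add — endpoints in different components.
5 6 (3): add — endpoints in different components.
2 7 (5): add — endpoints in different components.
2 8 (5): add — endpoints in different components.
1 2 (6): add — endpoints in different components.
1 4 (7): add — endpoints in different components.
1 7 (7): skip — 1 and 7 already connected.
4 6 (8): add — endpoints in different components.
2 3 (9): add — endpoints in different components.
Edges rejected before the tree was complete: 1.

1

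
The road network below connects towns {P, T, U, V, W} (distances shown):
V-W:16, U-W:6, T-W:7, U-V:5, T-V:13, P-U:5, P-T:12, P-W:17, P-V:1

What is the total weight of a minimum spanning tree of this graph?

19

Kruskal's algorithm — process edges by increasing weight (ties by edge label):
P-V (1): add — endpoints in different components.
P-U (5): add — endpoints in different components.
U-V (5): skip — V and U already connected.
U-W (6): add — endpoints in different components.
T-W (7): add — endpoints in different components.
MST edges: P-V, P-U, U-W, T-W; total weight 1+5+6+7 = 19.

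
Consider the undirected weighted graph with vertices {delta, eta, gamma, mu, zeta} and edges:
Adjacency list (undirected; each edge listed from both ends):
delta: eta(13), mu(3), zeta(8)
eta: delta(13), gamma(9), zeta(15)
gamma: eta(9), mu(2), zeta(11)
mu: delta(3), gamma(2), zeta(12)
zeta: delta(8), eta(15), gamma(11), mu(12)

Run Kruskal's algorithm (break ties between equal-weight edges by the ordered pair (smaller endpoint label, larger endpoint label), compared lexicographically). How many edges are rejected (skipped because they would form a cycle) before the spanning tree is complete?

0

Kruskal: consider edges lightest-first.
gamma-mu (2): add. Components now {eta} {delta} {gamma,mu} {zeta}
delta-mu (3): add. Components now {eta} {delta,gamma,mu} {zeta}
delta-zeta (8): add. Components now {eta} {delta,gamma,mu,zeta}
eta-gamma (9): add. Components now {delta,eta,gamma,mu,zeta}
Edges rejected before the tree was complete: 0.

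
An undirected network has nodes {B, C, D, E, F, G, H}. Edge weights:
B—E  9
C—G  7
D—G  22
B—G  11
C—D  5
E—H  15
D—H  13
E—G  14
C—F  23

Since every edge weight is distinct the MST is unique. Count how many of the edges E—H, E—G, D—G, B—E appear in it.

1

Sort edges by weight, then run Kruskal:
C—D (5): add. Components now {B} {C,D} {E} {F} {G} {H}
C—G (7): add. Components now {B} {C,D,G} {E} {F} {H}
B—E (9): add. Components now {B,E} {C,D,G} {F} {H}
B—G (11): add. Components now {B,C,D,E,G} {F} {H}
D—H (13): add. Components now {B,C,D,E,G,H} {F}
E—G (14): skip — E and G already connected.
E—H (15): skip — E and H already connected.
D—G (22): skip — D and G already connected.
C—F (23): add. Components now {B,C,D,E,F,G,H}
MST edge set: {C—D, C—G, B—E, B—G, D—H, C—F}.
Of the listed edges, {B—E} are in the MST → 1.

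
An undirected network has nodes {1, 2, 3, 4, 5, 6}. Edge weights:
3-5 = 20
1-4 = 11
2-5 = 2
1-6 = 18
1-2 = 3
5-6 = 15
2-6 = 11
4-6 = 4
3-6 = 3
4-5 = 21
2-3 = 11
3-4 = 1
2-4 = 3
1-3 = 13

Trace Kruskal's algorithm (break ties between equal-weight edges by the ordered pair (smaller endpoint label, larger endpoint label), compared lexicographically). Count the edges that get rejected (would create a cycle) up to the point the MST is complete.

Sort edges by weight, then run Kruskal:
3-4 (1): add. Components now {1} {2} {3,4} {5} {6}
2-5 (2): add. Components now {1} {2,5} {3,4} {6}
1-2 (3): add. Components now {1,2,5} {3,4} {6}
2-4 (3): add. Components now {1,2,3,4,5} {6}
3-6 (3): add. Components now {1,2,3,4,5,6}
Edges rejected before the tree was complete: 0.

0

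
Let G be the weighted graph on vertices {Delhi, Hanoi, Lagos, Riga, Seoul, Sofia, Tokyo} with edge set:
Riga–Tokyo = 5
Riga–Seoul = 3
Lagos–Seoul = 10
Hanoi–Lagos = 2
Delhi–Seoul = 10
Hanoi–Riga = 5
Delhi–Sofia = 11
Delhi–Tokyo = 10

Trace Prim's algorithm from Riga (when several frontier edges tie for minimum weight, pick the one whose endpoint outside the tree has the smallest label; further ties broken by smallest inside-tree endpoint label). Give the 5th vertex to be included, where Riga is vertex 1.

Grow the tree from Riga using Prim:
Step 1: frontier [Riga–Seoul 3, Hanoi–Riga 5, Riga–Tokyo 5] → take Riga–Seoul (3); add Seoul.
Step 2: frontier [Hanoi–Riga 5, Riga–Tokyo 5, Delhi–Seoul 10, Lagos–Seoul 10] → take Hanoi–Riga (5); add Hanoi.
Step 3: frontier [Hanoi–Lagos 2, Riga–Tokyo 5, Delhi–Seoul 10, Lagos–Seoul 10] → take Hanoi–Lagos (2); add Lagos.
Step 4: frontier [Riga–Tokyo 5, Delhi–Seoul 10] → take Riga–Tokyo (5); add Tokyo.
Step 5: frontier [Delhi–Seoul 10, Delhi–Tokyo 10] → take Delhi–Seoul (10); add Delhi.
Step 6: frontier [Delhi–Sofia 11] → take Delhi–Sofia (11); add Sofia.
Vertex order: Riga, Seoul, Hanoi, Lagos, Tokyo, Delhi, Sofia. The 5th vertex is Tokyo.

Tokyo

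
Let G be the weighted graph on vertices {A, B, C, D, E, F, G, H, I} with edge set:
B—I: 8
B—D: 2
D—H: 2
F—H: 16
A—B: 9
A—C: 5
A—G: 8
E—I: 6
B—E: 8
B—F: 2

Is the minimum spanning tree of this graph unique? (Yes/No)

Sort edges by weight, then run Kruskal:
B—D (2): add — endpoints in different components.
B—F (2): add — endpoints in different components.
D—H (2): add — endpoints in different components.
A—C (5): add — endpoints in different components.
E—I (6): add — endpoints in different components.
A—G (8): add — endpoints in different components.
B—E (8): add — endpoints in different components.
B—I (8): skip — B and I already connected.
A—B (9): add — endpoints in different components.
Non-tree edge B—I has weight 8, equal to the heaviest edge on its tree cycle — swapping gives another MST of the same weight. Not unique.

No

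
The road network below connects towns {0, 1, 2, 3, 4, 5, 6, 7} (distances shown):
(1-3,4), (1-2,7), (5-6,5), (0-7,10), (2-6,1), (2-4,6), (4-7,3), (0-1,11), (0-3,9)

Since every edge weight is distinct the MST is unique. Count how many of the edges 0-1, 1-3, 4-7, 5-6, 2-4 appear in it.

Sort edges by weight, then run Kruskal:
2-6 (1): add — endpoints in different components.
4-7 (3): add — endpoints in different components.
1-3 (4): add — endpoints in different components.
5-6 (5): add — endpoints in different components.
2-4 (6): add — endpoints in different components.
1-2 (7): add — endpoints in different components.
0-3 (9): add — endpoints in different components.
MST edge set: {2-6, 4-7, 1-3, 5-6, 2-4, 1-2, 0-3}.
Of the listed edges, {1-3, 4-7, 5-6, 2-4} are in the MST → 4.

4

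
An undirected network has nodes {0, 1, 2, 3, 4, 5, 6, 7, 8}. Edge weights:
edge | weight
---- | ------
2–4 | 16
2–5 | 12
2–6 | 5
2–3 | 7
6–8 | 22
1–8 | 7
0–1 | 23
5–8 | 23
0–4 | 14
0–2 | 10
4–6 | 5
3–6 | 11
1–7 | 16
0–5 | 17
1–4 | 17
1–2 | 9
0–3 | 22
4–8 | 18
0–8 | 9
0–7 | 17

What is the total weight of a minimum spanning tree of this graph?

70

Sort edges by weight, then run Kruskal:
2–6 (5): add — endpoints in different components.
4–6 (5): add — endpoints in different components.
1–8 (7): add — endpoints in different components.
2–3 (7): add — endpoints in different components.
0–8 (9): add — endpoints in different components.
1–2 (9): add — endpoints in different components.
0–2 (10): skip — 0 and 2 already connected.
3–6 (11): skip — 3 and 6 already connected.
2–5 (12): add — endpoints in different components.
0–4 (14): skip — 0 and 4 already connected.
1–7 (16): add — endpoints in different components.
MST edges: 2–6, 4–6, 1–8, 2–3, 0–8, 1–2, 2–5, 1–7; total weight 5+5+7+7+9+9+12+16 = 70.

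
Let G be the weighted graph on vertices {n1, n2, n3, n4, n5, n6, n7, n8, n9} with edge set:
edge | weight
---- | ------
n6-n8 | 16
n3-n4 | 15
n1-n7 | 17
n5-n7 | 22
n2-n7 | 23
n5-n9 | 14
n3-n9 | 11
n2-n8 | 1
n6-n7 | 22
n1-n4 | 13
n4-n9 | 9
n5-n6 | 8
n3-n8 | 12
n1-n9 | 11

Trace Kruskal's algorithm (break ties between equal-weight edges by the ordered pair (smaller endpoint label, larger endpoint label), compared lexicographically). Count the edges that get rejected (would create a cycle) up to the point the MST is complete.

3

Kruskal: consider edges lightest-first.
n2-n8 (1): add — endpoints in different components.
n5-n6 (8): add — endpoints in different components.
n4-n9 (9): add — endpoints in different components.
n1-n9 (11): add — endpoints in different components.
n3-n9 (11): add — endpoints in different components.
n3-n8 (12): add — endpoints in different components.
n1-n4 (13): skip — n1 and n4 already connected.
n5-n9 (14): add — endpoints in different components.
n3-n4 (15): skip — n3 and n4 already connected.
n6-n8 (16): skip — n8 and n6 already connected.
n1-n7 (17): add — endpoints in different components.
Edges rejected before the tree was complete: 3.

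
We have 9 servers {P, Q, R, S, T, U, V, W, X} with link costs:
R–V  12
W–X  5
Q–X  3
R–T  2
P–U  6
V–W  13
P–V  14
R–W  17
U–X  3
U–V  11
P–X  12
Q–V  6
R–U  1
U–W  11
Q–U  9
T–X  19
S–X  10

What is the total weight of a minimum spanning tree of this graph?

36

Prim's algorithm from X:
Step 1: cheapest edge leaving the tree is Q–X (3); add Q.
Step 2: cheapest edge leaving the tree is U–X (3); add U.
Step 3: cheapest edge leaving the tree is R–U (1); add R.
Step 4: cheapest edge leaving the tree is R–T (2); add T.
Step 5: cheapest edge leaving the tree is W–X (5); add W.
Step 6: cheapest edge leaving the tree is P–U (6); add P.
Step 7: cheapest edge leaving the tree is Q–V (6); add V.
Step 8: cheapest edge leaving the tree is S–X (10); add S.
MST edges: Q–X, U–X, R–U, R–T, W–X, P–U, Q–V, S–X; total weight 3+3+1+2+5+6+6+10 = 36.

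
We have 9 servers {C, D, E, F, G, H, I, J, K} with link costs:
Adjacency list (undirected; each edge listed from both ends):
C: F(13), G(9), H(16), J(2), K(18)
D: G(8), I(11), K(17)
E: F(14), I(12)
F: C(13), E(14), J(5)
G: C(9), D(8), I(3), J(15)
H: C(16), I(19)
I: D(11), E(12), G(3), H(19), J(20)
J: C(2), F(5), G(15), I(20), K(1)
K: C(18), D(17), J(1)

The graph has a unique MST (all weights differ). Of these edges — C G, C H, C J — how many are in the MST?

Kruskal's algorithm — process edges by increasing weight (ties by edge label):
J K (1): add — endpoints in different components.
C J (2): add — endpoints in different components.
G I (3): add — endpoints in different components.
F J (5): add — endpoints in different components.
D G (8): add — endpoints in different components.
C G (9): add — endpoints in different components.
D I (11): skip — D and I already connected.
E I (12): add — endpoints in different components.
C F (13): skip — C and F already connected.
E F (14): skip — E and F already connected.
G J (15): skip — G and J already connected.
C H (16): add — endpoints in different components.
MST edge set: {J K, C J, G I, F J, D G, C G, E I, C H}.
Of the listed edges, {C G, C H, C J} are in the MST → 3.

3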